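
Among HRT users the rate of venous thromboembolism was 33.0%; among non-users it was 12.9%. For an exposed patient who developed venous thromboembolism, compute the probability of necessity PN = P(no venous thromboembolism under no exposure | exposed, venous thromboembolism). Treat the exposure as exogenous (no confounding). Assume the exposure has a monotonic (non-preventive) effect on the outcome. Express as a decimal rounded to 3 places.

p₁ = 0.33, p₀ = 0.129.
Under exogeneity and monotonicity, PN = (p₁ − p₀) / p₁.
PN = (0.33 − 0.129) / 0.33 = 0.201 / 0.33 ≈ 0.6091

PN ≈ 0.609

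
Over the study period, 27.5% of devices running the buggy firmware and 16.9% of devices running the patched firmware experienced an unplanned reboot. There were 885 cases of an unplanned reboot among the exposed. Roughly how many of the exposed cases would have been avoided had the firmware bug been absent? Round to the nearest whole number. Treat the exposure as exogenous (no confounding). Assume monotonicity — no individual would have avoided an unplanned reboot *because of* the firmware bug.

about 341 cases

p₁ = 0.275, p₀ = 0.169.
PN = (p₁ − p₀)/p₁ = (0.275 − 0.169) / 0.275 ≈ 0.38545.
Attributable cases ≈ PN × (exposed cases) = 0.38545 × 885 ≈ 341.13.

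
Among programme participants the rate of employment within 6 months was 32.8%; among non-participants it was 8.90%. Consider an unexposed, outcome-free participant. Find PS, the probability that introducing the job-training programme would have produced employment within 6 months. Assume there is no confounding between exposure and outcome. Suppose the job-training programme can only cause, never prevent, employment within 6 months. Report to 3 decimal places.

p₁ = 0.328, p₀ = 0.089.
Under exogeneity and monotonicity, PS = (p₁ − p₀) / (1 − p₀).
PS = (0.328 − 0.089) / (1 − 0.089) = 0.239 / 0.911 ≈ 0.2623

PS ≈ 0.262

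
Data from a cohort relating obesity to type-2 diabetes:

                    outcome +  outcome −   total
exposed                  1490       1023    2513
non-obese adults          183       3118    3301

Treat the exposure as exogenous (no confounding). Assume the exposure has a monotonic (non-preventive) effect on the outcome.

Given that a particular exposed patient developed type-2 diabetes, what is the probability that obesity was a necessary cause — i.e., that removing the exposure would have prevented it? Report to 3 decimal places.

p₁ = P(outcome | exposed) = 1490/2513 = 0.59292
p₀ = P(outcome | unexposed) = 183/3301 = 0.055438
Under exogeneity and monotonicity, PN = (p₁ − p₀)/p₁.
PN = (0.59292 − 0.055438) / 0.59292 ≈ 0.9065

PN ≈ 0.906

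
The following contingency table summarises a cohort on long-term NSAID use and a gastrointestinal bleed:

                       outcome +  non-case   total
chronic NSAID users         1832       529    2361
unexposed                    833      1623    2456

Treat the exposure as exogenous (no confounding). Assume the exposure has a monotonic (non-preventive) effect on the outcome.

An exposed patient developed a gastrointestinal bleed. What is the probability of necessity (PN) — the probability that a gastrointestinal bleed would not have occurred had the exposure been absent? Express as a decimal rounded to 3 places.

p₁ = P(outcome | exposed) = 1832/2361 = 0.77594
p₀ = P(outcome | unexposed) = 833/2456 = 0.33917
Under exogeneity and monotonicity, PN = (p₁ − p₀)/p₁.
PN = (0.77594 − 0.33917) / 0.77594 ≈ 0.5629

PN ≈ 0.563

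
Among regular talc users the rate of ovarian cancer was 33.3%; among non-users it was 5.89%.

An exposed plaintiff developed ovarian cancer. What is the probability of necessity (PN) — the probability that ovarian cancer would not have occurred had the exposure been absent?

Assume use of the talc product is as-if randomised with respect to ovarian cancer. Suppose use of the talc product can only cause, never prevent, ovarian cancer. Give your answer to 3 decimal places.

PN ≈ 0.823

p₁ = 0.333, p₀ = 0.0589.
Under exogeneity and monotonicity, PN = (p₁ − p₀) / p₁.
PN = (0.333 − 0.0589) / 0.333 = 0.2741 / 0.333 ≈ 0.8231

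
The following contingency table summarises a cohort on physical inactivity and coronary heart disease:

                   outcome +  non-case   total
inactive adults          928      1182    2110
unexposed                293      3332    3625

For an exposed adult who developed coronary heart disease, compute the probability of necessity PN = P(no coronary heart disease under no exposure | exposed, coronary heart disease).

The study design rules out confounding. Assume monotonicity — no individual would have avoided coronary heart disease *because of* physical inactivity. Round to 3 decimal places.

p₁ = P(outcome | exposed) = 928/2110 = 0.43981
p₀ = P(outcome | unexposed) = 293/3625 = 0.080828
Under exogeneity and monotonicity, PN = (p₁ − p₀) / p₁.
PN = (0.43981 − 0.080828) / 0.43981 = 0.35898 / 0.43981 ≈ 0.8162

PN ≈ 0.816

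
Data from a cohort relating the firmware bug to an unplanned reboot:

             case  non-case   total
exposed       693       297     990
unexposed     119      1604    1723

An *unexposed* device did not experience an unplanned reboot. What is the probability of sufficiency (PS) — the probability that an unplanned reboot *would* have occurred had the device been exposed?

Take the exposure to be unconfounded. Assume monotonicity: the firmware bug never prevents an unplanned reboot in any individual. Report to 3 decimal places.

PS ≈ 0.678

p₁ = P(outcome | exposed) = 693/990 = 0.7
p₀ = P(outcome | unexposed) = 119/1723 = 0.069066
Under exogeneity and monotonicity, PS = (p₁ − p₀)/(1 − p₀).
PS = (0.7 − 0.069066) / 0.93093 ≈ 0.6777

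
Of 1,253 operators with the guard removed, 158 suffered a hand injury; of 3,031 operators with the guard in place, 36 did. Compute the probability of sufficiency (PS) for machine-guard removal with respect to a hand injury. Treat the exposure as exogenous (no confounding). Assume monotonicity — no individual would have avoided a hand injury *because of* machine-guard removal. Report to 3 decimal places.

p₁ = P(outcome | exposed) = 158/1253 = 0.1261
p₀ = P(outcome | unexposed) = 36/3031 = 0.011877
Under exogeneity and monotonicity, PS = (p₁ − p₀) / (1 − p₀).
PS = (0.1261 − 0.011877) / (1 − 0.011877) = 0.11422 / 0.98812 ≈ 0.1156

PS ≈ 0.116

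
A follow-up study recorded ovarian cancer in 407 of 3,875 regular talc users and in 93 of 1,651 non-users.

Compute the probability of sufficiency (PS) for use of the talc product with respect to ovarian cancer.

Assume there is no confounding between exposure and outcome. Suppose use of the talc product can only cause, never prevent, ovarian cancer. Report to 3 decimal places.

PS ≈ 0.052

p₁ = P(outcome | exposed) = 407/3875 = 0.10503
p₀ = P(outcome | unexposed) = 93/1651 = 0.056329
Under exogeneity and monotonicity, PS = (p₁ − p₀) / (1 − p₀).
PS = (0.10503 − 0.056329) / (1 − 0.056329) = 0.048703 / 0.94367 ≈ 0.0516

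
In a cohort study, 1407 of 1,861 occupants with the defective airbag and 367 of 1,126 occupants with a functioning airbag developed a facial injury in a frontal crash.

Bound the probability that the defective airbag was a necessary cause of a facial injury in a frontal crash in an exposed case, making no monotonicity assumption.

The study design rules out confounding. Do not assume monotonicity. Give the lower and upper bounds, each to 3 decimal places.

p₁ = P(outcome | exposed) = 1407/1861 = 0.75605
p₀ = P(outcome | unexposed) = 367/1126 = 0.32593
Under exogeneity alone the bounds on PN are max{0,(p₁−p₀)/p₁} ≤ PN ≤ min{1,(1−p₀)/p₁}.
  lower = (p₁ − p₀)/p₁ = 0.43011 / 0.75605 ≈ 0.5689
  upper = min{1, (1 − p₀)/p₁} = 0.67407 / 0.75605 ≈ 0.8916

0.569 ≤ PN ≤ 0.892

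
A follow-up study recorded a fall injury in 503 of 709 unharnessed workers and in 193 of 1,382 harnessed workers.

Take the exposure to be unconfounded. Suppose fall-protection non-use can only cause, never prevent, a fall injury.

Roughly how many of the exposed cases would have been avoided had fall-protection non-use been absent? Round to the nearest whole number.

p₁ = P(outcome | exposed) = 503/709 = 0.70945
p₀ = P(outcome | unexposed) = 193/1382 = 0.13965
PN = (p₁ − p₀)/p₁ = (0.70945 − 0.13965) / 0.70945 ≈ 0.80315.
Attributable cases ≈ PN × (exposed cases) = 0.80315 × 503 ≈ 403.99.

about 404 cases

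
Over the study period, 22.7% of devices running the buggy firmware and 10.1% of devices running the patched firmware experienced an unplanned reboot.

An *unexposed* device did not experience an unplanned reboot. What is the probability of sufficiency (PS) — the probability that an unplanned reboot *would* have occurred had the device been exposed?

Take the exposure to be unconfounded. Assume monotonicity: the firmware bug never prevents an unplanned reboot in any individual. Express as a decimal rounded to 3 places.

PS ≈ 0.140

p₁ = 0.227, p₀ = 0.101.
Under exogeneity and monotonicity, PS = (p₁ − p₀) / (1 − p₀).
PS = (0.227 − 0.101) / (1 − 0.101) = 0.126 / 0.899 ≈ 0.1402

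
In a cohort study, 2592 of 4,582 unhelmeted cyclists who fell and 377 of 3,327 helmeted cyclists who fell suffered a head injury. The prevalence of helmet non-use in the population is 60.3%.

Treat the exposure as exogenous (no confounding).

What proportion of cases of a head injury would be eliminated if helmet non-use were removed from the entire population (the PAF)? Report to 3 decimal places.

PAF ≈ 0.707

p₁ = P(outcome | exposed) = 2592/4582 = 0.56569
p₀ = P(outcome | unexposed) = 377/3327 = 0.11332
Overall risk P(Y=1) = π·p₁ + (1−π)·p₀ = 0.603×0.56569 + 0.397×0.11332 = 0.3861.
Under exogeneity, PAF = [P(Y=1) − p₀] / P(Y=1).
PAF = (0.3861 − 0.11332) / 0.3861 ≈ 0.7065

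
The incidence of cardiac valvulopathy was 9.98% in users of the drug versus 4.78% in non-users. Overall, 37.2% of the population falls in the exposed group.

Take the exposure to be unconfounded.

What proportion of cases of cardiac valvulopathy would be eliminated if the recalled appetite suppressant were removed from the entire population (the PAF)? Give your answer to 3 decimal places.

p₁ = 0.0998, p₀ = 0.0478.
Overall risk P(Y=1) = π·p₁ + (1−π)·p₀ = 0.372×0.0998 + 0.628×0.0478 = 0.067144.
Under exogeneity, PAF = [P(Y=1) − p₀] / P(Y=1).
PAF = (0.067144 − 0.0478) / 0.067144 ≈ 0.2881

PAF ≈ 0.288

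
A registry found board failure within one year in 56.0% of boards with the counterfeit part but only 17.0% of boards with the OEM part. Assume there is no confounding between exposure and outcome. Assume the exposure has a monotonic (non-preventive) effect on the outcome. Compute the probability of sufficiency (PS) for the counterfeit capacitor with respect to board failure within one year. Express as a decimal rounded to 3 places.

PS ≈ 0.470

p₁ = 0.56, p₀ = 0.17.
Under exogeneity and monotonicity, PS = (p₁ − p₀) / (1 − p₀).
PS = (0.56 − 0.17) / (1 − 0.17) = 0.39 / 0.83 ≈ 0.4699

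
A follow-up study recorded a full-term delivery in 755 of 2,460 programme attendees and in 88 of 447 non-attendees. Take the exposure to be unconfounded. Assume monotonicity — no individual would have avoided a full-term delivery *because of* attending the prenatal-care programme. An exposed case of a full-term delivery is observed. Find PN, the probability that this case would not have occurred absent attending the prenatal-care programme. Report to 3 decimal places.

PN ≈ 0.359

p₁ = P(outcome | exposed) = 755/2460 = 0.30691
p₀ = P(outcome | unexposed) = 88/447 = 0.19687
Under exogeneity and monotonicity, PN = (p₁ − p₀) / p₁.
PN = (0.30691 − 0.19687) / 0.30691 = 0.11004 / 0.30691 ≈ 0.3585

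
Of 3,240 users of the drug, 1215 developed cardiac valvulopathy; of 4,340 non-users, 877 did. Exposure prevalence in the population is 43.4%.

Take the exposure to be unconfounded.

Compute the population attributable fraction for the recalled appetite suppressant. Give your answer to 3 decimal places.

PAF ≈ 0.271

p₁ = P(outcome | exposed) = 1215/3240 = 0.375
p₀ = P(outcome | unexposed) = 877/4340 = 0.20207
Overall risk P(Y=1) = π·p₁ + (1−π)·p₀ = 0.434×0.375 + 0.566×0.20207 = 0.27712.
Under exogeneity, PAF = [P(Y=1) − p₀] / P(Y=1).
PAF = (0.27712 − 0.20207) / 0.27712 ≈ 0.2708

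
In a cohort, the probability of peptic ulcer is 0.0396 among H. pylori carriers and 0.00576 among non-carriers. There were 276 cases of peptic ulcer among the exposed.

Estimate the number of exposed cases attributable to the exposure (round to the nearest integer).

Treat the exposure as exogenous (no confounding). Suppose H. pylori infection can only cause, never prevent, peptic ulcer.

Let p₁ = 0.0396, p₀ = 0.00576.
PN = (p₁ − p₀)/p₁ = (0.0396 − 0.00576) / 0.0396 ≈ 0.85455.
Attributable cases ≈ PN × (exposed cases) = 0.85455 × 276 ≈ 235.85.

about 236 cases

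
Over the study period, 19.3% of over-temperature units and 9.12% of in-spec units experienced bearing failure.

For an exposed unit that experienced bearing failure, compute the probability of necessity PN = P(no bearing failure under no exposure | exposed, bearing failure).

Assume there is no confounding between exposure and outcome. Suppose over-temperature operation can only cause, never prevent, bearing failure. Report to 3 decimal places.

PN ≈ 0.527

p₁ = 0.193, p₀ = 0.0912.
Under exogeneity and monotonicity, PN = (p₁ − p₀) / p₁.
PN = (0.193 − 0.0912) / 0.193 = 0.1018 / 0.193 ≈ 0.5275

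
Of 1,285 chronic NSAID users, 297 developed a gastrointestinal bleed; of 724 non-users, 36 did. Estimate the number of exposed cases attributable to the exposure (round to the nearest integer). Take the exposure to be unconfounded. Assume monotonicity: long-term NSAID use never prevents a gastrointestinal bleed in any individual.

about 233 cases

p₁ = P(outcome | exposed) = 297/1285 = 0.23113
p₀ = P(outcome | unexposed) = 36/724 = 0.049724
PN = (p₁ − p₀)/p₁ = (0.23113 − 0.049724) / 0.23113 ≈ 0.78487.
Attributable cases ≈ PN × (exposed cases) = 0.78487 × 297 ≈ 233.10.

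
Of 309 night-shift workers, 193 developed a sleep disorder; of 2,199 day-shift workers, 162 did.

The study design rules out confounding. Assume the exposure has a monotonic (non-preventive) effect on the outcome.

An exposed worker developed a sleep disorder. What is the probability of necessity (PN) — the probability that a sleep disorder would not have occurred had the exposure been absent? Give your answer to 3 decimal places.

p₁ = P(outcome | exposed) = 193/309 = 0.6246
p₀ = P(outcome | unexposed) = 162/2199 = 0.07367
Under exogeneity and monotonicity, PN = (p₁ − p₀) / p₁.
PN = (0.6246 − 0.07367) / 0.6246 = 0.55093 / 0.6246 ≈ 0.8821

PN ≈ 0.882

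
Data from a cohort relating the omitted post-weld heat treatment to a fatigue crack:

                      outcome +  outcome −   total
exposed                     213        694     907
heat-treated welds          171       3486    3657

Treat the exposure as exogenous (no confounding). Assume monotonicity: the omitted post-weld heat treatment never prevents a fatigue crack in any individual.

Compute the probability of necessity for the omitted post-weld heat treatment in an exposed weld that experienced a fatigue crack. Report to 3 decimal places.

PN ≈ 0.801

p₁ = P(outcome | exposed) = 213/907 = 0.23484
p₀ = P(outcome | unexposed) = 171/3657 = 0.04676
Under exogeneity and monotonicity, PN = (p₁ − p₀)/p₁.
PN = (0.23484 − 0.04676) / 0.23484 ≈ 0.8009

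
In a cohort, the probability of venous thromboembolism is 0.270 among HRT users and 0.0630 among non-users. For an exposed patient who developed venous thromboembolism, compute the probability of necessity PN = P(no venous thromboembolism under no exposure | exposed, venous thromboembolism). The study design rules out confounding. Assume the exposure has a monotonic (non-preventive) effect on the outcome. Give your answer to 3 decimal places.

Let p₁ = 0.27, p₀ = 0.063.
Under exogeneity and monotonicity, PN = (p₁ − p₀) / p₁.
PN = (0.27 − 0.063) / 0.27 = 0.207 / 0.27 ≈ 0.7667

PN ≈ 0.767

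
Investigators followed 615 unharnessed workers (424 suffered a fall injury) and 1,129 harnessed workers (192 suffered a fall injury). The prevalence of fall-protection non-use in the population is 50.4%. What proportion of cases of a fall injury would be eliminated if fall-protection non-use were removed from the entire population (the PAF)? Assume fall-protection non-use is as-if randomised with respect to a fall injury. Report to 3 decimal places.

PAF ≈ 0.606

p₁ = P(outcome | exposed) = 424/615 = 0.68943
p₀ = P(outcome | unexposed) = 192/1129 = 0.17006
Overall risk P(Y=1) = π·p₁ + (1−π)·p₀ = 0.504×0.68943 + 0.496×0.17006 = 0.43182.
Under exogeneity, PAF = [P(Y=1) − p₀] / P(Y=1).
PAF = (0.43182 − 0.17006) / 0.43182 ≈ 0.6062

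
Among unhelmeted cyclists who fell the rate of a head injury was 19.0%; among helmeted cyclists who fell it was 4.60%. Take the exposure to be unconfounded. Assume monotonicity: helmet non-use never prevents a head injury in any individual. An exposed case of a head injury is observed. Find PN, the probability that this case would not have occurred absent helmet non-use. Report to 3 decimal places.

p₁ = 0.19, p₀ = 0.046.
Under exogeneity and monotonicity, PN = (p₁ − p₀) / p₁.
PN = (0.19 − 0.046) / 0.19 = 0.144 / 0.19 ≈ 0.7579

PN ≈ 0.758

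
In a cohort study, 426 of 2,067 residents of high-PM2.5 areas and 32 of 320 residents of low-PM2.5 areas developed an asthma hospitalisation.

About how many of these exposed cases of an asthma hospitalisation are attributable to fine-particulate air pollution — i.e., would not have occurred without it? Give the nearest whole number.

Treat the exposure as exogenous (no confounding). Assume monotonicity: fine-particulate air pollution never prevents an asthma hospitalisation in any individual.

about 219 cases

p₁ = P(outcome | exposed) = 426/2067 = 0.2061
p₀ = P(outcome | unexposed) = 32/320 = 0.1
PN = (p₁ − p₀)/p₁ = (0.2061 − 0.1) / 0.2061 ≈ 0.51479.
Attributable cases ≈ PN × (exposed cases) = 0.51479 × 426 ≈ 219.30.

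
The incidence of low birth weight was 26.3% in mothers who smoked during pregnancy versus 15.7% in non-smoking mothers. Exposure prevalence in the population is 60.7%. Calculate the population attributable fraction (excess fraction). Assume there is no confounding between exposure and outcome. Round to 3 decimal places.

p₁ = 0.263, p₀ = 0.157.
Overall risk P(Y=1) = π·p₁ + (1−π)·p₀ = 0.607×0.263 + 0.393×0.157 = 0.22134.
Under exogeneity, PAF = [P(Y=1) − p₀] / P(Y=1).
PAF = (0.22134 − 0.157) / 0.22134 ≈ 0.2907

PAF ≈ 0.291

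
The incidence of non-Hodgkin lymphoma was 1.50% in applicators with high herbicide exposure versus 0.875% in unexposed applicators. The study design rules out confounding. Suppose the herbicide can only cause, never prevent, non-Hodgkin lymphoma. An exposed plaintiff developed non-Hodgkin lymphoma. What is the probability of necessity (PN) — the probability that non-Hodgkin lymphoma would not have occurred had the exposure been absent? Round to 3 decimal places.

p₁ = 0.015, p₀ = 0.00875.
Under exogeneity and monotonicity, PN = (p₁ − p₀) / p₁.
PN = (0.015 − 0.00875) / 0.015 = 0.00625 / 0.015 ≈ 0.4167

PN ≈ 0.417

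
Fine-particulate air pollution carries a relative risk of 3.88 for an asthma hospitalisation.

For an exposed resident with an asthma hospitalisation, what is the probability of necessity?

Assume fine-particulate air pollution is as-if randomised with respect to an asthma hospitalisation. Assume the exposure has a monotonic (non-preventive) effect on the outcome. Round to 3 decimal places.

PN ≈ 0.742

Under exogeneity and monotonicity, PN = (RR − 1) / RR = 1 − 1/RR.
PN = (3.88 − 1) / 3.88 = 2.88 / 3.88 ≈ 0.7423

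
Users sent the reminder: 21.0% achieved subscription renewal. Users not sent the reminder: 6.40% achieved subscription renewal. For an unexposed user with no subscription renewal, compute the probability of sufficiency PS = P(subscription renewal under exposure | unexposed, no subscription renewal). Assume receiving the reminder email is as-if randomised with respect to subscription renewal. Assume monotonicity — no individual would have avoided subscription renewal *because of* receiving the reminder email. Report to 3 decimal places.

p₁ = 0.21, p₀ = 0.064.
Under exogeneity and monotonicity, PS = (p₁ − p₀) / (1 − p₀).
PS = (0.21 − 0.064) / (1 − 0.064) = 0.146 / 0.936 ≈ 0.1560

PS ≈ 0.156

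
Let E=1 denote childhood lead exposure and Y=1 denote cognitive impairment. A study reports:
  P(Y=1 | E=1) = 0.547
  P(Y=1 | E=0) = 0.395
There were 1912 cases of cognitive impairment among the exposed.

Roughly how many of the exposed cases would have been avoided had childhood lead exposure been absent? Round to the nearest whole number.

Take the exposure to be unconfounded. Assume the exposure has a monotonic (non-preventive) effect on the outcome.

Let p₁ = 0.547, p₀ = 0.395.
PN = (p₁ − p₀)/p₁ = (0.547 − 0.395) / 0.547 ≈ 0.27788.
Attributable cases ≈ PN × (exposed cases) = 0.27788 × 1912 ≈ 531.31.

about 531 cases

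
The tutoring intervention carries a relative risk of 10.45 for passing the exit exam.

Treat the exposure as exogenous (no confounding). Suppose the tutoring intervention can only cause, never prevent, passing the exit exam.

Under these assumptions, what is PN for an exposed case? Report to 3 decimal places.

Under exogeneity and monotonicity, PN = (RR − 1) / RR = 1 − 1/RR.
PN = (10.45 − 1) / 10.45 = 9.45 / 10.45 ≈ 0.9043

PN ≈ 0.904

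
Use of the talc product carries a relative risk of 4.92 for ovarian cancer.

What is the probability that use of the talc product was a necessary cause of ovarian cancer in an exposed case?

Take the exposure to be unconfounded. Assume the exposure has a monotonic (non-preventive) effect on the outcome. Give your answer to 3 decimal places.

Under exogeneity and monotonicity, PN = (RR − 1) / RR = 1 − 1/RR.
PN = (4.92 − 1) / 4.92 = 3.92 / 4.92 ≈ 0.7967

PN ≈ 0.797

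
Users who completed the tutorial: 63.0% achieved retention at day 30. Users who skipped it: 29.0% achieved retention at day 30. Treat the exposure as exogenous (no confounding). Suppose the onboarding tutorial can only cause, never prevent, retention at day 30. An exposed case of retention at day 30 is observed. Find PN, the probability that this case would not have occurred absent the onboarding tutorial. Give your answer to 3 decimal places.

PN ≈ 0.540

p₁ = 0.63, p₀ = 0.29.
Under exogeneity and monotonicity, PN = (p₁ − p₀) / p₁.
PN = (0.63 − 0.29) / 0.63 = 0.34 / 0.63 ≈ 0.5397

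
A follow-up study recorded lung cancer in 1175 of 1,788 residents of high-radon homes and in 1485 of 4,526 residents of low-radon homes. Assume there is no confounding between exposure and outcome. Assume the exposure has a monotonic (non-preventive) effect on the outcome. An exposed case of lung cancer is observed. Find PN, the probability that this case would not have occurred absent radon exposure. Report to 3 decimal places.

PN ≈ 0.501

p₁ = P(outcome | exposed) = 1175/1788 = 0.65716
p₀ = P(outcome | unexposed) = 1485/4526 = 0.3281
Under exogeneity and monotonicity, PN = (p₁ − p₀) / p₁.
PN = (0.65716 − 0.3281) / 0.65716 = 0.32905 / 0.65716 ≈ 0.5007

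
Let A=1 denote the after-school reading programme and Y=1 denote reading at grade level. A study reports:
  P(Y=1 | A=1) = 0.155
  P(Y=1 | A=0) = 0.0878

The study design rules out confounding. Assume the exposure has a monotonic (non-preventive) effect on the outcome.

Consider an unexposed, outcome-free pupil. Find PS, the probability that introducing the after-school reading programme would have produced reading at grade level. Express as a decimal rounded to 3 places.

Let p₁ = 0.155, p₀ = 0.0878.
Under exogeneity and monotonicity, PS = (p₁ − p₀) / (1 − p₀).
PS = (0.155 − 0.0878) / (1 − 0.0878) = 0.0672 / 0.9122 ≈ 0.0737

PS ≈ 0.074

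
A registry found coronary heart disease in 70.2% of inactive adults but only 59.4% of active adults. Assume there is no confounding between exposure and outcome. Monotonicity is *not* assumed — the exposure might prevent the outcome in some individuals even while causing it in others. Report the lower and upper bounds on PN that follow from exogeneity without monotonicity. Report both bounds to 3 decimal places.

0.154 ≤ PN ≤ 0.578

p₁ = 0.702, p₀ = 0.594.
Under exogeneity alone the bounds on PN are max{0,(p₁−p₀)/p₁} ≤ PN ≤ min{1,(1−p₀)/p₁}.
  lower = (p₁ − p₀)/p₁ = 0.108 / 0.702 ≈ 0.1538
  upper = min{1, (1 − p₀)/p₁} = 0.406 / 0.702 ≈ 0.5783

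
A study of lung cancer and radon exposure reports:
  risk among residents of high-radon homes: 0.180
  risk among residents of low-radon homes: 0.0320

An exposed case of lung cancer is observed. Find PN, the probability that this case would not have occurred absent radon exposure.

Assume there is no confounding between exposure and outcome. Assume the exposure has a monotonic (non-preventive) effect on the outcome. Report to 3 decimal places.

PN ≈ 0.822

Let p₁ = 0.18, p₀ = 0.032.
Under exogeneity and monotonicity, PN = (p₁ − p₀) / p₁.
PN = (0.18 − 0.032) / 0.18 = 0.148 / 0.18 ≈ 0.8222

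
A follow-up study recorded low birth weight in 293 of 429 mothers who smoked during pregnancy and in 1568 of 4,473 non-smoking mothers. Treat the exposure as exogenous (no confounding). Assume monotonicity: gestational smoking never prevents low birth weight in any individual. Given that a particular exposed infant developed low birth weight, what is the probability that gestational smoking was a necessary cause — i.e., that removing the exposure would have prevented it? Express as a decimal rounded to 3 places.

p₁ = P(outcome | exposed) = 293/429 = 0.68298
p₀ = P(outcome | unexposed) = 1568/4473 = 0.35055
Under exogeneity and monotonicity, PN = (p₁ − p₀) / p₁.
PN = (0.68298 − 0.35055) / 0.68298 = 0.33244 / 0.68298 ≈ 0.4867

PN ≈ 0.487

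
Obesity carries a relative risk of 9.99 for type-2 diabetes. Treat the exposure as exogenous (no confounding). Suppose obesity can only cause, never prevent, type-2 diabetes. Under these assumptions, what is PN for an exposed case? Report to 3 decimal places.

Under exogeneity and monotonicity, PN = (RR − 1) / RR = 1 − 1/RR.
PN = (9.99 − 1) / 9.99 = 8.99 / 9.99 ≈ 0.8999

PN ≈ 0.900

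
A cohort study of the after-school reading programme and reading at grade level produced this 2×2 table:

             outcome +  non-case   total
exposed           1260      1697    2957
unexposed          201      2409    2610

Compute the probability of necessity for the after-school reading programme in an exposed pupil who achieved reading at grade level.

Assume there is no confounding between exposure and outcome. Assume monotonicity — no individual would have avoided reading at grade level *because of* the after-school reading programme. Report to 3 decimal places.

PN ≈ 0.819

p₁ = P(outcome | exposed) = 1260/2957 = 0.42611
p₀ = P(outcome | unexposed) = 201/2610 = 0.077011
Under exogeneity and monotonicity, PN = (p₁ − p₀)/p₁.
PN = (0.42611 − 0.077011) / 0.42611 ≈ 0.8193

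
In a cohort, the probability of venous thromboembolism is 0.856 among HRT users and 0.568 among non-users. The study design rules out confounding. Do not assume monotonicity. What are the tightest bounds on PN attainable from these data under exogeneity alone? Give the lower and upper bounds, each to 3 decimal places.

Let p₁ = 0.856, p₀ = 0.568.
Under exogeneity alone the bounds on PN are max{0,(p₁−p₀)/p₁} ≤ PN ≤ min{1,(1−p₀)/p₁}.
  lower = (p₁ − p₀)/p₁ = 0.288 / 0.856 ≈ 0.3364
  upper = min{1, (1 − p₀)/p₁} = 0.432 / 0.856 ≈ 0.5047

0.336 ≤ PN ≤ 0.505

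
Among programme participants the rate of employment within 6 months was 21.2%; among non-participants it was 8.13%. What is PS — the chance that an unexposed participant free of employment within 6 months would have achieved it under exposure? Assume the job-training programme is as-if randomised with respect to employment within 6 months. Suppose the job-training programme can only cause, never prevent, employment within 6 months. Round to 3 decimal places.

p₁ = 0.212, p₀ = 0.0813.
Under exogeneity and monotonicity, PS = (p₁ − p₀) / (1 − p₀).
PS = (0.212 − 0.0813) / (1 − 0.0813) = 0.1307 / 0.9187 ≈ 0.1423

PS ≈ 0.142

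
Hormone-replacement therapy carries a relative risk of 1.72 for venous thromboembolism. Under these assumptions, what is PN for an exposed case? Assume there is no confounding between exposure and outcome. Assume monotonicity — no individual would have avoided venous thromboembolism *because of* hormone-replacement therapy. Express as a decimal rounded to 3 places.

Under exogeneity and monotonicity, PN = (RR − 1) / RR = 1 − 1/RR.
PN = (1.72 − 1) / 1.72 = 0.72 / 1.72 ≈ 0.4186

PN ≈ 0.419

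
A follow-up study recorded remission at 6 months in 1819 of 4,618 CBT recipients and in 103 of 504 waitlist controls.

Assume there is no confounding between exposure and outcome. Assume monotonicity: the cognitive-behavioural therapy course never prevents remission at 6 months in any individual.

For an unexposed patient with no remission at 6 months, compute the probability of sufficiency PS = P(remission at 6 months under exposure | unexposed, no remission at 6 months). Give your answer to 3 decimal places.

PS ≈ 0.238

p₁ = P(outcome | exposed) = 1819/4618 = 0.39389
p₀ = P(outcome | unexposed) = 103/504 = 0.20437
Under exogeneity and monotonicity, PS = (p₁ − p₀) / (1 − p₀).
PS = (0.39389 − 0.20437) / (1 − 0.20437) = 0.18953 / 0.79563 ≈ 0.2382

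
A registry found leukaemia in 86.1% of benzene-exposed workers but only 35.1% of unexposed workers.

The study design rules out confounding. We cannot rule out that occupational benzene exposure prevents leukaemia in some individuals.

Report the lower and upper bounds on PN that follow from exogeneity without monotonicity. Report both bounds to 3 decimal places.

0.592 ≤ PN ≤ 0.754

p₁ = 0.861, p₀ = 0.351.
Under exogeneity alone the bounds on PN are max{0,(p₁−p₀)/p₁} ≤ PN ≤ min{1,(1−p₀)/p₁}.
  lower = (p₁ − p₀)/p₁ = 0.51 / 0.861 ≈ 0.5923
  upper = min{1, (1 − p₀)/p₁} = 0.649 / 0.861 ≈ 0.7538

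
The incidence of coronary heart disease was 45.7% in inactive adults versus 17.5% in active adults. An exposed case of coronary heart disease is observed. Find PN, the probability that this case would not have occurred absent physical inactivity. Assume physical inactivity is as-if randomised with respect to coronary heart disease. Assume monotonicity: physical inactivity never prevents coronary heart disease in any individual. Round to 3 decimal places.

PN ≈ 0.617

p₁ = 0.457, p₀ = 0.175.
Under exogeneity and monotonicity, PN = (p₁ − p₀) / p₁.
PN = (0.457 − 0.175) / 0.457 = 0.282 / 0.457 ≈ 0.6171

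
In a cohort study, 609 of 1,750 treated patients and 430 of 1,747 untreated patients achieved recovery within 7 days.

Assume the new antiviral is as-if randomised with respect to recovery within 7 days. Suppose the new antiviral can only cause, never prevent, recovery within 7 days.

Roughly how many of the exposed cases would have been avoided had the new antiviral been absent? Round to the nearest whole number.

about 178 cases

p₁ = P(outcome | exposed) = 609/1750 = 0.348
p₀ = P(outcome | unexposed) = 430/1747 = 0.24614
PN = (p₁ − p₀)/p₁ = (0.348 − 0.24614) / 0.348 ≈ 0.29271.
Attributable cases ≈ PN × (exposed cases) = 0.29271 × 609 ≈ 178.26.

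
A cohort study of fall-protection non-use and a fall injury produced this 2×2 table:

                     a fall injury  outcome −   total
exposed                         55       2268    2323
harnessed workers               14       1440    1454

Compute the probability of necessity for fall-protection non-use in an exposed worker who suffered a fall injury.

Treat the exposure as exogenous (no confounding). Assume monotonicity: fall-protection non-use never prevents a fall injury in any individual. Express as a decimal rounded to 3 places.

PN ≈ 0.593

p₁ = P(outcome | exposed) = 55/2323 = 0.023676
p₀ = P(outcome | unexposed) = 14/1454 = 0.0096286
Under exogeneity and monotonicity, PN = (p₁ − p₀)/p₁.
PN = (0.023676 − 0.0096286) / 0.023676 ≈ 0.5933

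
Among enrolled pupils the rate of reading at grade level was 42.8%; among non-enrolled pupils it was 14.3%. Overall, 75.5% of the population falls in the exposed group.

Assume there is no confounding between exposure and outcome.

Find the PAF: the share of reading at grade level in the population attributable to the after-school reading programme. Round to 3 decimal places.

PAF ≈ 0.601

p₁ = 0.428, p₀ = 0.143.
Overall risk P(Y=1) = π·p₁ + (1−π)·p₀ = 0.755×0.428 + 0.245×0.143 = 0.35817.
Under exogeneity, PAF = [P(Y=1) − p₀] / P(Y=1).
PAF = (0.35817 − 0.143) / 0.35817 ≈ 0.6008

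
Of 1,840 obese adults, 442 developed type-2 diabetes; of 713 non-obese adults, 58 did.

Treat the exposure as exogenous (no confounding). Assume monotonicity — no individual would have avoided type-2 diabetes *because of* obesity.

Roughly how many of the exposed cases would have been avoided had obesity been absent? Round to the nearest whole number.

p₁ = P(outcome | exposed) = 442/1840 = 0.24022
p₀ = P(outcome | unexposed) = 58/713 = 0.081346
PN = (p₁ − p₀)/p₁ = (0.24022 − 0.081346) / 0.24022 ≈ 0.66136.
Attributable cases ≈ PN × (exposed cases) = 0.66136 × 442 ≈ 292.32.

about 292 cases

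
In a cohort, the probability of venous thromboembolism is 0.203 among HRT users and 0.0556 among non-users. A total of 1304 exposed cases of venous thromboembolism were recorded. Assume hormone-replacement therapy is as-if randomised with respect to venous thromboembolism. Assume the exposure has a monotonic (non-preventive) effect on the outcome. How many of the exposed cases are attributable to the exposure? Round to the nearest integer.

about 947 cases

Let p₁ = 0.203, p₀ = 0.0556.
PN = (p₁ − p₀)/p₁ = (0.203 − 0.0556) / 0.203 ≈ 0.72611.
Attributable cases ≈ PN × (exposed cases) = 0.72611 × 1304 ≈ 946.85.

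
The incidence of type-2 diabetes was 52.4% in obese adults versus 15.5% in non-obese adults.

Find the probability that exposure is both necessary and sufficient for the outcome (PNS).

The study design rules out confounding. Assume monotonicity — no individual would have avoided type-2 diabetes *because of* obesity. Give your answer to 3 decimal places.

p₁ = 0.524, p₀ = 0.155.
Under exogeneity and monotonicity, PNS = p₁ − p₀.
PNS = 0.524 − 0.155 = 0.369

PNS ≈ 0.369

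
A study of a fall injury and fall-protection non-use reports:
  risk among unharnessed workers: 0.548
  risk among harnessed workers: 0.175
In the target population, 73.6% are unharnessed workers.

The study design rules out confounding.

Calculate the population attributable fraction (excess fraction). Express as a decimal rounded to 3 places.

PAF ≈ 0.611

Let p₁ = 0.548, p₀ = 0.175.
Overall risk P(Y=1) = π·p₁ + (1−π)·p₀ = 0.736×0.548 + 0.264×0.175 = 0.44953.
Under exogeneity, PAF = [P(Y=1) − p₀] / P(Y=1).
PAF = (0.44953 − 0.175) / 0.44953 ≈ 0.6107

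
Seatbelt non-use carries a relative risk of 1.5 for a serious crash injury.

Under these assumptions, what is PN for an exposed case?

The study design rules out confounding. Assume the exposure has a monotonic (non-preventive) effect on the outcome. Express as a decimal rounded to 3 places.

Under exogeneity and monotonicity, PN = (RR − 1) / RR = 1 − 1/RR.
PN = (1.5 − 1) / 1.5 = 0.5 / 1.5 ≈ 0.3333

PN ≈ 0.333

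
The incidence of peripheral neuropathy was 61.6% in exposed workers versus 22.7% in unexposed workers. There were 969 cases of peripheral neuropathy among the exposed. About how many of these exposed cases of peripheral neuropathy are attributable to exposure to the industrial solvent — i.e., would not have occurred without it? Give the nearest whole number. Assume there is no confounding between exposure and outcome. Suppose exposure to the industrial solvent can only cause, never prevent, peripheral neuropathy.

about 612 cases

p₁ = 0.616, p₀ = 0.227.
PN = (p₁ − p₀)/p₁ = (0.616 − 0.227) / 0.616 ≈ 0.63149.
Attributable cases ≈ PN × (exposed cases) = 0.63149 × 969 ≈ 611.92.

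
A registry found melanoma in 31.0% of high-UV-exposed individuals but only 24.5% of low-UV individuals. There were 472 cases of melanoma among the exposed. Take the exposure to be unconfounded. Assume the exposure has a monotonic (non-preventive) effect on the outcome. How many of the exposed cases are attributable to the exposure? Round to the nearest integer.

p₁ = 0.31, p₀ = 0.245.
PN = (p₁ − p₀)/p₁ = (0.31 − 0.245) / 0.31 ≈ 0.20968.
Attributable cases ≈ PN × (exposed cases) = 0.20968 × 472 ≈ 98.97.

about 99 cases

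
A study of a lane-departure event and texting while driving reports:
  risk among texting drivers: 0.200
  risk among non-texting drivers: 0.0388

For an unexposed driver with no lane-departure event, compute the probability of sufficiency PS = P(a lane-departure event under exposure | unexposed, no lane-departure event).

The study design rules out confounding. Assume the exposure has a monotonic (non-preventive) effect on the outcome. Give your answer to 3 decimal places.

Let p₁ = 0.2, p₀ = 0.0388.
Under exogeneity and monotonicity, PS = (p₁ − p₀) / (1 − p₀).
PS = (0.2 − 0.0388) / (1 − 0.0388) = 0.1612 / 0.9612 ≈ 0.1677

PS ≈ 0.168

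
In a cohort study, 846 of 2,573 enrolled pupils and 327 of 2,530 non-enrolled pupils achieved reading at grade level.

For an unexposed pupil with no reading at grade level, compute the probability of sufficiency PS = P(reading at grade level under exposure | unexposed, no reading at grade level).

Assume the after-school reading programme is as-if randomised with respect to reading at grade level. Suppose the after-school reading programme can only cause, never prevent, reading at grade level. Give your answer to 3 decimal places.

PS ≈ 0.229

p₁ = P(outcome | exposed) = 846/2573 = 0.3288
p₀ = P(outcome | unexposed) = 327/2530 = 0.12925
Under exogeneity and monotonicity, PS = (p₁ − p₀) / (1 − p₀).
PS = (0.3288 − 0.12925) / (1 − 0.12925) = 0.19955 / 0.87075 ≈ 0.2292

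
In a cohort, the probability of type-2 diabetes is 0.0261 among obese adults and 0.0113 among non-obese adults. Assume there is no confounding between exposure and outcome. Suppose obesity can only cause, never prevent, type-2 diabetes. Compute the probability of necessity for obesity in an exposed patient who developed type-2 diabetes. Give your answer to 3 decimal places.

Let p₁ = 0.0261, p₀ = 0.0113.
Under exogeneity and monotonicity, PN = (p₁ − p₀) / p₁.
PN = (0.0261 − 0.0113) / 0.0261 = 0.0148 / 0.0261 ≈ 0.5670

PN ≈ 0.567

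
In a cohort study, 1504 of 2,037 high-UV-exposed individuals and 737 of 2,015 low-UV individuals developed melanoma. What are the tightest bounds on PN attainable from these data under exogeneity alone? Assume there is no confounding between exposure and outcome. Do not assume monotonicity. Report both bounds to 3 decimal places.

p₁ = P(outcome | exposed) = 1504/2037 = 0.73834
p₀ = P(outcome | unexposed) = 737/2015 = 0.36576
Under exogeneity alone the bounds on PN are max{0,(p₁−p₀)/p₁} ≤ PN ≤ min{1,(1−p₀)/p₁}.
  lower = (p₁ − p₀)/p₁ = 0.37258 / 0.73834 ≈ 0.5046
  upper = min{1, (1 − p₀)/p₁} = 0.63424 / 0.73834 ≈ 0.8590

0.505 ≤ PN ≤ 0.859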